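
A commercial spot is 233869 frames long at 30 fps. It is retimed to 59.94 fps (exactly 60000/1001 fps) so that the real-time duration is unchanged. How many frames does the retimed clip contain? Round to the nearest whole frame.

467271 frames

Frames at target rate = 233869 × (60000/1001) / (30) = 467738000/1001 ≈ 467270.729.
Nearest whole frame: 467271.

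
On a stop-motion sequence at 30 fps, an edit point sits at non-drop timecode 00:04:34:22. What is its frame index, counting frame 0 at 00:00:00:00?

Total seconds to the label: (0 × 3600 + 4 × 60 + 34) = 274.
Frame index = 274 × 30 + 22 = 8242.

frame 8242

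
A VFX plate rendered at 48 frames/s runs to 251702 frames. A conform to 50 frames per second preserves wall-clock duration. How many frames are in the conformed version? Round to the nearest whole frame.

262190 frames

Frames at target rate = 251702 × (50) / (48) = 3146275/12 ≈ 262189.583.
Nearest whole frame: 262190.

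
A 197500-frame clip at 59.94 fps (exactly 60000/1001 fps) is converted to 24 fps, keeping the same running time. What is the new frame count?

Target frames = source frames × (target rate / source rate) = 197500 × (24)/(60000/1001) = 197500 × 1001/2500 = 79079.

79079 frames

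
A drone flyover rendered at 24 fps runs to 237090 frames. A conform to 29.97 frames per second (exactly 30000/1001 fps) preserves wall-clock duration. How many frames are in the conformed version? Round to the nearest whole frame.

296066 frames

Frames at target rate = 237090 × (30000/1001) / (24) = 42337500/143 ≈ 296066.434.
Nearest whole frame: 296066.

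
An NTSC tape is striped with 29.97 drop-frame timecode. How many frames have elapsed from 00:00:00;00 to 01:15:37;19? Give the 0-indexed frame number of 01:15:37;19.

Complete 10-minute blocks: 7, each 17982 frames → 125874.
Remaining 5 whole minutes in the current block: 1800 + 4 × 1798 = 8992 frames.
Within the current minute: 37 × 30 + 19 − 2 = 1127 (labels ;00/;01 skipped at this minute). Total = 125874 + 8992 + 1127 = 135993.

135993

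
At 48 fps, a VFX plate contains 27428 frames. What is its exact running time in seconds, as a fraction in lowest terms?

6857/12 seconds

Running time = 27428 ÷ (48) = 27428 × 1/48 = 6857/12 s.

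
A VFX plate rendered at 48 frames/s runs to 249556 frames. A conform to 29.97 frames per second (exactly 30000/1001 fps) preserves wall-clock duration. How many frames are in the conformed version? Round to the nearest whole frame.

Frames at target rate = 249556 × (30000/1001) / (48) = 155972500/1001 ≈ 155816.683.
Nearest whole frame: 155817.

155817 frames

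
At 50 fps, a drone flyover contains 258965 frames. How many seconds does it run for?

Running time = 258965 / (50) = 5179.3 s.

5179.3 seconds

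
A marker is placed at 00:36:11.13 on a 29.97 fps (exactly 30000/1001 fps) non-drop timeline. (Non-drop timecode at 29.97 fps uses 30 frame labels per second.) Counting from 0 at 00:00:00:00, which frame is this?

Total seconds to the label: (0 × 3600 + 36 × 60 + 11) = 2171.
Frame index = 2171 × 30 + 13 = 65143.

frame 65143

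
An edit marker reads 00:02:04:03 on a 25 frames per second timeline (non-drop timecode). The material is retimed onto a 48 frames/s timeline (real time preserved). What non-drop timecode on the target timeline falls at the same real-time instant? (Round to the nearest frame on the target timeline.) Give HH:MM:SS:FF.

Source frame index: (0×3600 + 2×60 + 4) × 25 + 3 = 3103.
Real time: 3103 / (25) = 3103/25 s.
Target frame: (3103/25) × (48) = 148944/25 ≈ 5957.760 → 5958.
At 48 labels/s: frame 5958 → 00:02:04:06.

00:02:04:06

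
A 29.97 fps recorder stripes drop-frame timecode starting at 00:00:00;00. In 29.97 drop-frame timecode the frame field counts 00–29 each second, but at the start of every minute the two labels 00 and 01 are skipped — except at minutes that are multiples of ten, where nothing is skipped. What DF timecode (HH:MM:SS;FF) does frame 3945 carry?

00:02:11;19

Each 10-minute DF block holds 10 × 60 × 30 − 9 × 2 = 17982 frames. 3945 ÷ 17982 → 0 full blocks, remainder 3945.
Within the partial block the first minute is 1800 frames and each further minute 1798, so 2 further minute boundaries passed. Total skipped labels = 18 × 0 + 2 × 2 = 4.
Non-drop label index = 3945 + 4 = 3949; at 30 labels/s that is 00:02:11:19, i.e. DF 00:02:11;19.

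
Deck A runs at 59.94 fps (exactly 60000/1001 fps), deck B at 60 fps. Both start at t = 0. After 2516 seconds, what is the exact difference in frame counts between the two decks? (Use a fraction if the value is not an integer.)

150960/1001 frames

A emits 60000/1001 × 2516 = 150960000/1001 frames; B emits 60 × 2516 = 150960.
Difference = 150960/1001 frames (≈ 150.8092); B is ahead of A.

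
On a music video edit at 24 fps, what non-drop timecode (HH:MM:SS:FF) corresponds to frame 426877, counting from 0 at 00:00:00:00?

04:56:26:13

426877 ÷ 24 = 17786 full seconds, remainder 13 frames.
17786 s = 4 h 56 min 26 s.
Timecode: 04:56:26:13.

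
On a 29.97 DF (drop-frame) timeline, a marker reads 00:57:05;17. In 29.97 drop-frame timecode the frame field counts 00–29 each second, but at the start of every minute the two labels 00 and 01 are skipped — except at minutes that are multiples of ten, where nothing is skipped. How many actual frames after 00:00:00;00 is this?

102663

As if non-drop at 30 labels/s: (0 × 3600 + 57 × 60 + 5) × 30 + 17 = 102767.
Minute boundaries passed: 57; those not divisible by 10: 57 − 5 = 52; dropped labels = 2 × 52 = 104.
Actual frame index = 102767 − 104 = 102663.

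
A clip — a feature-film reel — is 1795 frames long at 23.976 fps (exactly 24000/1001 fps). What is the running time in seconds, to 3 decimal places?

74.866 seconds

Running time = 1795 × 1001/24000 = 359359/4800 s ≈ 74.866 s.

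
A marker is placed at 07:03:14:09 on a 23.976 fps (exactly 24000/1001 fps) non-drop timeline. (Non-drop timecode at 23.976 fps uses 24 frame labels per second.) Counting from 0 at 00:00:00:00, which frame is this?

609465

Total seconds to the label: (7 × 3600 + 3 × 60 + 14) = 25394.
Frame index = 25394 × 24 + 9 = 609465.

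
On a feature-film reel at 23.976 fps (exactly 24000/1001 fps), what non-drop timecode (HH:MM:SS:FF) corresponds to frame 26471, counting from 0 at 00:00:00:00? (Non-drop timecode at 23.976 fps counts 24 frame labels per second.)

00:18:22:23

26471 ÷ 24 = 1102 full seconds, remainder 23 frames.
1102 s = 0 h 18 min 22 s.
Timecode: 00:18:22:23.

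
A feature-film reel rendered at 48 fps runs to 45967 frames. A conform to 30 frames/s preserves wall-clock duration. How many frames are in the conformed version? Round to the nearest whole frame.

28729 frames

Frames at target rate = 45967 × (30) / (48) = 229835/8 ≈ 28729.375.
Nearest whole frame: 28729.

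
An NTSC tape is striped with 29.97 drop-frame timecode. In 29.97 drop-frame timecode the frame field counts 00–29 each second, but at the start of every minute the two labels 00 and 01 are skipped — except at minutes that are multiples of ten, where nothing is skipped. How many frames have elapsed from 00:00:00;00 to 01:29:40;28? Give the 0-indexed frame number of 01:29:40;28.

161266

As if non-drop at 30 labels/s: (1 × 3600 + 29 × 60 + 40) × 30 + 28 = 161428.
Minute boundaries passed: 89; those not divisible by 10: 89 − 8 = 81; dropped labels = 2 × 81 = 162.
Actual frame index = 161428 − 162 = 161266.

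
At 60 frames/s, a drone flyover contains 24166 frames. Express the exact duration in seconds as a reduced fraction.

12083/30 seconds

Running time = 24166 ÷ (60) = 24166 × 1/60 = 12083/30 s.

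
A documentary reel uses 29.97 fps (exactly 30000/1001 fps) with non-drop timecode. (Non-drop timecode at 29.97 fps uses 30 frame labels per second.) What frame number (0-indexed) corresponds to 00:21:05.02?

Total seconds to the label: (0 × 3600 + 21 × 60 + 5) = 1265.
Frame index = 1265 × 30 + 2 = 37952.

frame 37952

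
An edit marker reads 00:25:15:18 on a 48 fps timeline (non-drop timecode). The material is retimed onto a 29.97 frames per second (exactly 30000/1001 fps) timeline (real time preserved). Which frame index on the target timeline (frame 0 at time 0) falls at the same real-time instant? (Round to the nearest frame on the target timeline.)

Source frame index: (0×3600 + 25×60 + 15) × 48 + 18 = 72738.
Real time: 72738 / (48) = 12123/8 s.
Target frame: (12123/8) × (30000/1001) = 45461250/1001 ≈ 45415.834 → 45416.

frame 45416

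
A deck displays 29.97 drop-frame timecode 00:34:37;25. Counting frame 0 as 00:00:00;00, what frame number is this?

62273

As if non-drop at 30 labels/s: (0 × 3600 + 34 × 60 + 37) × 30 + 25 = 62335.
Minute boundaries passed: 34; those not divisible by 10: 34 − 3 = 31; dropped labels = 2 × 31 = 62.
Actual frame index = 62335 − 62 = 62273.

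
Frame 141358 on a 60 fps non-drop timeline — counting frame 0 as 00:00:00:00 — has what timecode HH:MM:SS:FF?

00:39:15:58

141358 ÷ 60 = 2355 full seconds, remainder 58 frames.
2355 s = 0 h 39 min 15 s.
Timecode: 00:39:15:58.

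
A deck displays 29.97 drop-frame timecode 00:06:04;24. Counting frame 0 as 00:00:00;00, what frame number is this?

10932

Complete 10-minute blocks: 0, each 17982 frames → 0.
Remaining 6 whole minutes in the current block: 1800 + 5 × 1798 = 10790 frames.
Within the current minute: 4 × 30 + 24 − 2 = 142 (labels ;00/;01 skipped at this minute). Total = 0 + 10790 + 142 = 10932.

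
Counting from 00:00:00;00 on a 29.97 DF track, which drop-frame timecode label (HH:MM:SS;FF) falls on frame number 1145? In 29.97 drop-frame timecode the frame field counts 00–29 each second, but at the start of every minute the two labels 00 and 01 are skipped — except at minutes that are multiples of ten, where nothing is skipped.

00:00:38;05

Each 10-minute DF block holds 10 × 60 × 30 − 9 × 2 = 17982 frames. 1145 ÷ 17982 → 0 full blocks, remainder 1145.
Within the partial block the first minute is 1800 frames and each further minute 1798, so 0 further minute boundaries passed. Total skipped labels = 18 × 0 + 2 × 0 = 0.
Non-drop label index = 1145 + 0 = 1145; at 30 labels/s that is 00:00:38:05, i.e. DF 00:00:38;05.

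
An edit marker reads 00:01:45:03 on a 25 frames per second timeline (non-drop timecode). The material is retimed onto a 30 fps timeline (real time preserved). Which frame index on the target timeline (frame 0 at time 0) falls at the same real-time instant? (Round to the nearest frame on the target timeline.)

frame 3154

Source frame index: (0×3600 + 1×60 + 45) × 25 + 3 = 2628.
Real time: 2628 / (25) = 2628/25 s.
Target frame: (2628/25) × (30) = 15768/5 ≈ 3153.600 → 3154.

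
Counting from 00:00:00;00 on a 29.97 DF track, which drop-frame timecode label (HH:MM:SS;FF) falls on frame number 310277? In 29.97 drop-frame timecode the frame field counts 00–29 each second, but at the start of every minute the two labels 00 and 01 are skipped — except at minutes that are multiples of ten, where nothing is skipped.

02:52:32;27

Ten DF minutes hold 17982 frames, so frame 310277 lies in block 17 (frames 305694–323675) with 4583 frames into that block.
The block's first minute is 1800 frames and the rest 1798 each; 4583 frames reaches minute 2, so 17 × 18 + 2 × 2 = 310 labels have been skipped so far.
Adding those back, label number 310277 + 310 = 310587 at 30 labels/s is 10352 s + 27 f = 2 h 52 min 32 s frame 27, i.e. 02:52:32;27.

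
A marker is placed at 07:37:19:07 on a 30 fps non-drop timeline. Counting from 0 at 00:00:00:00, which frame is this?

Total seconds to the label: (7 × 3600 + 37 × 60 + 19) = 27439.
Frame index = 27439 × 30 + 7 = 823177.

frame 823177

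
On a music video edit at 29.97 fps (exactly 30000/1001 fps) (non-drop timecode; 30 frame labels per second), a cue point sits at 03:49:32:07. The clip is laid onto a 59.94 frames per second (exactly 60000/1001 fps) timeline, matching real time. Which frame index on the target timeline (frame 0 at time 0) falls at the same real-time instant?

frame 826334

Source frame index: (3×3600 + 49×60 + 32) × 30 + 7 = 413167.
Real time: 413167 / (30000/1001) = 413580167/30000 s.
Target frame: (413580167/30000) × (60000/1001) = 826334.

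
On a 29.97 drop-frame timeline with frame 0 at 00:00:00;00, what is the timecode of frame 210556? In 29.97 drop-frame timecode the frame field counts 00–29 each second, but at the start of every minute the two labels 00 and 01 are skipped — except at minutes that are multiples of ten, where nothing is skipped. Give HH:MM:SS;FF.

Ten DF minutes hold 17982 frames, so frame 210556 lies in block 11 (frames 197802–215783) with 12754 frames into that block.
The block's first minute is 1800 frames and the rest 1798 each; 12754 frames reaches minute 7, so 11 × 18 + 7 × 2 = 212 labels have been skipped so far.
Adding those back, label number 210556 + 212 = 210768 at 30 labels/s is 7025 s + 18 f = 1 h 57 min 5 s frame 18, i.e. 01:57:05;18.

01:57:05;18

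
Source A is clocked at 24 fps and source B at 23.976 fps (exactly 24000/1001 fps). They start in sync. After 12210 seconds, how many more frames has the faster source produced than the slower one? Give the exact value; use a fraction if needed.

26640/91 frames

A emits 24 × 12210 = 293040 frames; B emits 24000/1001 × 12210 = 26640000/91.
Difference = 26640/91 frames (≈ 292.7473); B is behind A.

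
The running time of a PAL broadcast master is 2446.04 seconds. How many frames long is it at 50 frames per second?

122302 frames

Frames = 2446.04 × 50 = 122302.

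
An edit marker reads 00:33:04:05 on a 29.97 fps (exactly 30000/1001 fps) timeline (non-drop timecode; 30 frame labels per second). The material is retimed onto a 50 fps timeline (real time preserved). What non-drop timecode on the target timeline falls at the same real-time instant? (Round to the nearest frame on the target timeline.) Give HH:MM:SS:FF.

Source frame index: (0×3600 + 33×60 + 4) × 30 + 5 = 59525.
Real time: 59525 / (30000/1001) = 2383381/1200 s.
Target frame: (2383381/1200) × (50) = 2383381/24 ≈ 99307.542 → 99308.
At 50 labels/s: frame 99308 → 00:33:06:08.

00:33:06:08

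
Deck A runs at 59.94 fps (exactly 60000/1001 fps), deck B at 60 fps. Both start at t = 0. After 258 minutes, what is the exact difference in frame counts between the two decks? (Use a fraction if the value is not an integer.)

928800/1001 frames

258 min = 15480 s.
A emits 60000/1001 × 15480 = 928800000/1001 frames; B emits 60 × 15480 = 928800.
Difference = 928800/1001 frames (≈ 927.8721); B is ahead of A.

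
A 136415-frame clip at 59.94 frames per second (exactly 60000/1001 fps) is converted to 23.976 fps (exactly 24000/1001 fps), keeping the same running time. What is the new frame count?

Frames at target rate = 136415 × (24000/1001) / (60000/1001) = 54566.

54566 frames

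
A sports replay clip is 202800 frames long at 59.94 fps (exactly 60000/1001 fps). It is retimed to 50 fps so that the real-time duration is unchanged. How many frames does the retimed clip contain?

169169 frames

Target frames = source frames × (target rate / source rate) = 202800 × (50)/(60000/1001) = 202800 × 1001/1200 = 169169.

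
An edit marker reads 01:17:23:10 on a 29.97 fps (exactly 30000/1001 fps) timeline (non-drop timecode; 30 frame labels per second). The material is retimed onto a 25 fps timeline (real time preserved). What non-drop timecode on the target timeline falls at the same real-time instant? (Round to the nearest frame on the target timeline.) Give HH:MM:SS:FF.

Source frame index: (1×3600 + 17×60 + 23) × 30 + 10 = 139300.
Real time: 139300 / (30000/1001) = 1394393/300 s.
Target frame: (1394393/300) × (25) = 1394393/12 ≈ 116199.417 → 116199.
At 25 labels/s: frame 116199 → 01:17:27:24.

01:17:27:24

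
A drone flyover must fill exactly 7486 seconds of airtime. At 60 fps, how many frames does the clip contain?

449160 frames

Frames = 7486 × 60 = 449160.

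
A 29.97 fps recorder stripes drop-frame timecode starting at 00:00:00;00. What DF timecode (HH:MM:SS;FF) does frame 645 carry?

00:00:21;15

Each 10-minute DF block holds 10 × 60 × 30 − 9 × 2 = 17982 frames. 645 ÷ 17982 → 0 full blocks, remainder 645.
Within the partial block the first minute is 1800 frames and each further minute 1798, so 0 further minute boundaries passed. Total skipped labels = 18 × 0 + 2 × 0 = 0.
Non-drop label index = 645 + 0 = 645; at 30 labels/s that is 00:00:21:15, i.e. DF 00:00:21;15.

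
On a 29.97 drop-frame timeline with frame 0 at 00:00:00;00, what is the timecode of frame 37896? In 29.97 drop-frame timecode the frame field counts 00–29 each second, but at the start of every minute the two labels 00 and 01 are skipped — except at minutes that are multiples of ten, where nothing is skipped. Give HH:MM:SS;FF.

00:21:04;14

Each 10-minute DF block holds 10 × 60 × 30 − 9 × 2 = 17982 frames. 37896 ÷ 17982 → 2 full blocks, remainder 1932.
Within the partial block the first minute is 1800 frames and each further minute 1798, so 1 further minute boundary passed. Total skipped labels = 18 × 2 + 2 × 1 = 38.
Non-drop label index = 37896 + 38 = 37934; at 30 labels/s that is 00:21:04:14, i.e. DF 00:21:04;14.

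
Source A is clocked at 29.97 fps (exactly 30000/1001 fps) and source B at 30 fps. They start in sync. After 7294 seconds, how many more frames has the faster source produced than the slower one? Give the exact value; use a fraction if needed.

A emits 30000/1001 × 7294 = 31260000/143 frames; B emits 30 × 7294 = 218820.
Difference = 31260/143 frames (≈ 218.6014); B is ahead of A.

31260/143 frames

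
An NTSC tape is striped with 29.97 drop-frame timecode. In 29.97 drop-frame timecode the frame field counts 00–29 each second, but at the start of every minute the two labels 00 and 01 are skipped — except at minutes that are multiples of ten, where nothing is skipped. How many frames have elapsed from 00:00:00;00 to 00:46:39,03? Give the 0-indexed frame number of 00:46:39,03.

Complete 10-minute blocks: 4, each 17982 frames → 71928.
Remaining 6 whole minutes in the current block: 1800 + 5 × 1798 = 10790 frames.
Within the current minute: 39 × 30 + 3 − 2 = 1171 (labels ;00/;01 skipped at this minute). Total = 71928 + 10790 + 1171 = 83889.

83889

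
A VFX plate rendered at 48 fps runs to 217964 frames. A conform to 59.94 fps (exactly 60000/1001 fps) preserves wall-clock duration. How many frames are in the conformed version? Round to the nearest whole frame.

272183 frames

Frames at target rate = 217964 × (60000/1001) / (48) = 272455000/1001 ≈ 272182.817.
Nearest whole frame: 272183.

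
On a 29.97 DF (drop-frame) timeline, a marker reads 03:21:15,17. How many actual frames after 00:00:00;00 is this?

As if non-drop at 30 labels/s: (3 × 3600 + 21 × 60 + 15) × 30 + 17 = 362267.
Minute boundaries passed: 201; those not divisible by 10: 201 − 20 = 181; dropped labels = 2 × 181 = 362.
Actual frame index = 362267 − 362 = 361905.

361905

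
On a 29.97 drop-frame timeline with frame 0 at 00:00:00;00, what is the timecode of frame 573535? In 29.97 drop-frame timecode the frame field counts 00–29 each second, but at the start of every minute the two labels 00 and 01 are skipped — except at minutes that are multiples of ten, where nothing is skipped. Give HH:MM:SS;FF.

05:18:56;29

Each 10-minute DF block holds 10 × 60 × 30 − 9 × 2 = 17982 frames. 573535 ÷ 17982 → 31 full blocks, remainder 16093.
Within the partial block the first minute is 1800 frames and each further minute 1798, so 8 further minute boundaries passed. Total skipped labels = 18 × 31 + 2 × 8 = 574.
Non-drop label index = 573535 + 574 = 574109; at 30 labels/s that is 05:18:56:29, i.e. DF 05:18:56;29.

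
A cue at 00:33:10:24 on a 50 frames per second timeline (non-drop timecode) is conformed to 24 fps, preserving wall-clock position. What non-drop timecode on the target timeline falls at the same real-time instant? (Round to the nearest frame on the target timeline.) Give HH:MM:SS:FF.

00:33:10:12

Source frame index: (0×3600 + 33×60 + 10) × 50 + 24 = 99524.
Real time: 99524 / (50) = 49762/25 s.
Target frame: (49762/25) × (24) = 1194288/25 ≈ 47771.520 → 47772.
At 24 labels/s: frame 47772 → 00:33:10:12.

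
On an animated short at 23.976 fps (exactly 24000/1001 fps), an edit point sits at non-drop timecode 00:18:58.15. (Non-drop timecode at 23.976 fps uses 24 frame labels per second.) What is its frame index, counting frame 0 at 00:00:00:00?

27327

Total seconds to the label: (0 × 3600 + 18 × 60 + 58) = 1138.
Frame index = 1138 × 24 + 15 = 27327.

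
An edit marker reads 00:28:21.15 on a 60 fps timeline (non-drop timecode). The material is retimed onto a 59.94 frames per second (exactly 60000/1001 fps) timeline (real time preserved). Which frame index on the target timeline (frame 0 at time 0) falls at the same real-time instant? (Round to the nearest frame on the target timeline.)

frame 101973

Source frame index: (0×3600 + 28×60 + 21) × 60 + 15 = 102075.
Real time: 102075 / (60) = 6805/4 s.
Target frame: (6805/4) × (60000/1001) = 102075000/1001 ≈ 101973.027 → 101973.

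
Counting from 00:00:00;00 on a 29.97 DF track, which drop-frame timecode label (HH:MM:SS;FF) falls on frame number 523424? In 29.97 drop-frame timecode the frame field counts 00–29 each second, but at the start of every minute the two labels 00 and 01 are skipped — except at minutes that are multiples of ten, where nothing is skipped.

04:51:04;28

Each 10-minute DF block holds 10 × 60 × 30 − 9 × 2 = 17982 frames. 523424 ÷ 17982 → 29 full blocks, remainder 1946.
Within the partial block the first minute is 1800 frames and each further minute 1798, so 1 further minute boundary passed. Total skipped labels = 18 × 29 + 2 × 1 = 524.
Non-drop label index = 523424 + 524 = 523948; at 30 labels/s that is 04:51:04:28, i.e. DF 04:51:04;28.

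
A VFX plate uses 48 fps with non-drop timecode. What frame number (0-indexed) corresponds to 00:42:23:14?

frame 122078

Total seconds to the label: (0 × 3600 + 42 × 60 + 23) = 2543.
Frame index = 2543 × 48 + 14 = 122078.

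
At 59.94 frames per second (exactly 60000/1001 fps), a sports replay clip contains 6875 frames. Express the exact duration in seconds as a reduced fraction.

11011/96 seconds

Running time = 6875 ÷ (60000/1001) = 6875 × 1001/60000 = 11011/96 s.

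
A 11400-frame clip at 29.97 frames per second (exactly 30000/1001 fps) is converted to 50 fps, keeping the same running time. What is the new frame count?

19019 frames

Target frames = source frames × (target rate / source rate) = 11400 × (50)/(30000/1001) = 11400 × 1001/600 = 19019.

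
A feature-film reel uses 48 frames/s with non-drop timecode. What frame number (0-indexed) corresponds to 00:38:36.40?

Total seconds to the label: (0 × 3600 + 38 × 60 + 36) = 2316.
Frame index = 2316 × 48 + 40 = 111208.

frame 111208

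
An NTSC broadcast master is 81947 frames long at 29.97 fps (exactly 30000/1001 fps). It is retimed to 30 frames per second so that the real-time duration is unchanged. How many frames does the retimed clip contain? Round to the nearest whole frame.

82029 frames

Frames at target rate = 81947 × (30) / (30000/1001) = 82028947/1000 ≈ 82028.947.
Nearest whole frame: 82029.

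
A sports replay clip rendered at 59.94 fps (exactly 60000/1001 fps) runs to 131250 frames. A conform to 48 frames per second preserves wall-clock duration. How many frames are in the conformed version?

105105 frames

Target frames = source frames × (target rate / source rate) = 131250 × (48)/(60000/1001) = 131250 × 1001/1250 = 105105.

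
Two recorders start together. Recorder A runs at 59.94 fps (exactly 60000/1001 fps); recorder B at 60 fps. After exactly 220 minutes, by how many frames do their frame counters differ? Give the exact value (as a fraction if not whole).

72000/91 frames

220 min = 13200 s.
A emits 60000/1001 × 13200 = 72000000/91 frames; B emits 60 × 13200 = 792000.
Difference = 72000/91 frames (≈ 791.2088); B is ahead of A.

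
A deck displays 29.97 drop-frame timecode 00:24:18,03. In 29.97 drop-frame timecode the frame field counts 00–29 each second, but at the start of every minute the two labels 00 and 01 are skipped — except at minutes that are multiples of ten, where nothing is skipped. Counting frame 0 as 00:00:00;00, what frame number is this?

43699

As if non-drop at 30 labels/s: (0 × 3600 + 24 × 60 + 18) × 30 + 3 = 43743.
Minute boundaries passed: 24; those not divisible by 10: 24 − 2 = 22; dropped labels = 2 × 22 = 44.
Actual frame index = 43743 − 44 = 43699.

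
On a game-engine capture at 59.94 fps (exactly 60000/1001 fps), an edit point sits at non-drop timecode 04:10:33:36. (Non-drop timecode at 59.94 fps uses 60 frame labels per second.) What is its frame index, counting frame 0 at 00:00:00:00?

frame 902016

Total seconds to the label: (4 × 3600 + 10 × 60 + 33) = 15033.
Frame index = 15033 × 60 + 36 = 902016.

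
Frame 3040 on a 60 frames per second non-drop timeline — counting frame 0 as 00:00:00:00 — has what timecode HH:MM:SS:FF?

3040 ÷ 60 = 50 full seconds, remainder 40 frames.
50 s = 0 h 0 min 50 s.
Timecode: 00:00:50:40.

00:00:50:40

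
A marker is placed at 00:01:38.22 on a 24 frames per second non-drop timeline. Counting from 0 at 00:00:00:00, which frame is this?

2374

Total seconds to the label: (0 × 3600 + 1 × 60 + 38) = 98.
Frame index = 98 × 24 + 22 = 2374.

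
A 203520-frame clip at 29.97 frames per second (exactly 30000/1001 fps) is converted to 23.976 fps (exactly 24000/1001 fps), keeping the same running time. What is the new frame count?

162816 frames

Target frames = source frames × (target rate / source rate) = 203520 × (24000/1001)/(30000/1001) = 203520 × 4/5 = 162816.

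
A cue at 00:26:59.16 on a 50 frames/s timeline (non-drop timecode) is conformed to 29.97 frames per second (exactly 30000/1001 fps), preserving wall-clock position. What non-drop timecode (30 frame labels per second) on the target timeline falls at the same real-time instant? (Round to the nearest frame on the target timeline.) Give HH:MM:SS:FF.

00:26:57:21

Source frame index: (0×3600 + 26×60 + 59) × 50 + 16 = 80966.
Real time: 80966 / (50) = 40483/25 s.
Target frame: (40483/25) × (30000/1001) = 48579600/1001 ≈ 48531.069 → 48531.
At 30 labels/s: frame 48531 → 00:26:57:21.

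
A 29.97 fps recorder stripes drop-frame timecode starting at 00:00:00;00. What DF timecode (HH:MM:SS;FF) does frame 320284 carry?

Each 10-minute DF block holds 10 × 60 × 30 − 9 × 2 = 17982 frames. 320284 ÷ 17982 → 17 full blocks, remainder 14590.
Within the partial block the first minute is 1800 frames and each further minute 1798, so 8 further minute boundaries passed. Total skipped labels = 18 × 17 + 2 × 8 = 322.
Non-drop label index = 320284 + 322 = 320606; at 30 labels/s that is 02:58:06:26, i.e. DF 02:58:06;26.

02:58:06;26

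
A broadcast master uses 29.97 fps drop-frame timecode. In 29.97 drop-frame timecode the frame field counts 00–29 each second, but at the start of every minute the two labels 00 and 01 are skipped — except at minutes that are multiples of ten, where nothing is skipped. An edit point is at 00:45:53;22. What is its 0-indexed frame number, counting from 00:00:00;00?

As if non-drop at 30 labels/s: (0 × 3600 + 45 × 60 + 53) × 30 + 22 = 82612.
Minute boundaries passed: 45; those not divisible by 10: 45 − 4 = 41; dropped labels = 2 × 41 = 82.
Actual frame index = 82612 − 82 = 82530.

82530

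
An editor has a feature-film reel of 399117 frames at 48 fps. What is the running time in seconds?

Running time = 399117 / (48) = 8314.9375 s.

8314.9375 seconds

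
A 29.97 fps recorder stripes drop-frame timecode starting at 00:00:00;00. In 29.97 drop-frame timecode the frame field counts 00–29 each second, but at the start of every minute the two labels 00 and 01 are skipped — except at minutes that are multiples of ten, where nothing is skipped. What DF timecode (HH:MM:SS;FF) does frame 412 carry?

Each 10-minute DF block holds 10 × 60 × 30 − 9 × 2 = 17982 frames. 412 ÷ 17982 → 0 full blocks, remainder 412.
Within the partial block the first minute is 1800 frames and each further minute 1798, so 0 further minute boundaries passed. Total skipped labels = 18 × 0 + 2 × 0 = 0.
Non-drop label index = 412 + 0 = 412; at 30 labels/s that is 00:00:13:22, i.e. DF 00:00:13;22.

00:00:13;22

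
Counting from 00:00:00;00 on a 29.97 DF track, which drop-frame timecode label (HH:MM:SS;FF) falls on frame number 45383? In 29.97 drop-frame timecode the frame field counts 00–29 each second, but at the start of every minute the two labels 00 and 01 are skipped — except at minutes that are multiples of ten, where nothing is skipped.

Each 10-minute DF block holds 10 × 60 × 30 − 9 × 2 = 17982 frames. 45383 ÷ 17982 → 2 full blocks, remainder 9419.
Within the partial block the first minute is 1800 frames and each further minute 1798, so 5 further minute boundaries passed. Total skipped labels = 18 × 2 + 2 × 5 = 46.
Non-drop label index = 45383 + 46 = 45429; at 30 labels/s that is 00:25:14:09, i.e. DF 00:25:14;09.

00:25:14;09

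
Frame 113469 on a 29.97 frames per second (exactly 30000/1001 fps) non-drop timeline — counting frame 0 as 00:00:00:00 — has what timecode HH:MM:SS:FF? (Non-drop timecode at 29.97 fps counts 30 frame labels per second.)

113469 ÷ 30 = 3782 full seconds, remainder 9 frames.
3782 s = 1 h 3 min 2 s.
Timecode: 01:03:02:09.

01:03:02:09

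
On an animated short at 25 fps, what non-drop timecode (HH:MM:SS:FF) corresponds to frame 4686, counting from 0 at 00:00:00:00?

00:03:07:11

4686 ÷ 25 = 187 full seconds, remainder 11 frames.
187 s = 0 h 3 min 7 s.
Timecode: 00:03:07:11.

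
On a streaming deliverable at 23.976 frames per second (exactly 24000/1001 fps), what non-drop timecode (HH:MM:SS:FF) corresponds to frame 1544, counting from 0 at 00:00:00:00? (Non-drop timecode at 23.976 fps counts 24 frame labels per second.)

00:01:04:08

1544 ÷ 24 = 64 full seconds, remainder 8 frames.
64 s = 0 h 1 min 4 s.
Timecode: 00:01:04:08.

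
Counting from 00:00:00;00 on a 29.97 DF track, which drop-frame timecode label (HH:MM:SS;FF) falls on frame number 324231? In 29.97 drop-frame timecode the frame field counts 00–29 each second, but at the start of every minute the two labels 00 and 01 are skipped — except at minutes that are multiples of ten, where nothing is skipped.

Ten DF minutes hold 17982 frames, so frame 324231 lies in block 18 (frames 323676–341657) with 555 frames into that block.
The block's first minute is 1800 frames and the rest 1798 each; 555 frames reaches minute 0, so 18 × 18 + 0 × 2 = 324 labels have been skipped so far.
Adding those back, label number 324231 + 324 = 324555 at 30 labels/s is 10818 s + 15 f = 3 h 0 min 18 s frame 15, i.e. 03:00:18;15.

03:00:18;15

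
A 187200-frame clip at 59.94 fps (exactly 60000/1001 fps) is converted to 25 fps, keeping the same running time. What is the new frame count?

Target frames = source frames × (target rate / source rate) = 187200 × (25)/(60000/1001) = 187200 × 1001/2400 = 78078.

78078 frames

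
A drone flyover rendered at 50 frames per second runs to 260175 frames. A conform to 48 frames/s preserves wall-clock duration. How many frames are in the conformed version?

Target frames = source frames × (target rate / source rate) = 260175 × (48)/(50) = 260175 × 24/25 = 249768.

249768 frames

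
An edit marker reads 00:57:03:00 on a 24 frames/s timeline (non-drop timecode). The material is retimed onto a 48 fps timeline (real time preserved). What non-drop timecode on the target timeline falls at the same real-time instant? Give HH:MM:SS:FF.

Source frame index: (0×3600 + 57×60 + 3) × 24 + 0 = 82152.
Real time: 82152 / (24) = 3423 s.
Target frame: (3423) × (48) = 164304.
At 48 labels/s: frame 164304 → 00:57:03:00.

00:57:03:00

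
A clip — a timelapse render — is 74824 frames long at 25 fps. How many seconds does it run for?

2992.96 seconds

Running time = 74824 / (25) = 2992.96 s.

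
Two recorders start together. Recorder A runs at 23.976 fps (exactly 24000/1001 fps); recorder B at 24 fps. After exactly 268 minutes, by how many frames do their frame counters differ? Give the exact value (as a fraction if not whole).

268 min = 16080 s.
A emits 24000/1001 × 16080 = 385920000/1001 frames; B emits 24 × 16080 = 385920.
Difference = 385920/1001 frames (≈ 385.5345); B is ahead of A.

385920/1001 frames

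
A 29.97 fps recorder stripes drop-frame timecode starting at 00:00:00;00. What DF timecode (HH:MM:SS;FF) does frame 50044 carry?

Each 10-minute DF block holds 10 × 60 × 30 − 9 × 2 = 17982 frames. 50044 ÷ 17982 → 2 full blocks, remainder 14080.
Within the partial block the first minute is 1800 frames and each further minute 1798, so 7 further minute boundaries passed. Total skipped labels = 18 × 2 + 2 × 7 = 50.
Non-drop label index = 50044 + 50 = 50094; at 30 labels/s that is 00:27:49:24, i.e. DF 00:27:49;24.

00:27:49;24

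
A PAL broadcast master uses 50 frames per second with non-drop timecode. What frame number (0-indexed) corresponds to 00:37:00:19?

Total seconds to the label: (0 × 3600 + 37 × 60 + 0) = 2220.
Frame index = 2220 × 50 + 19 = 111019.

frame 111019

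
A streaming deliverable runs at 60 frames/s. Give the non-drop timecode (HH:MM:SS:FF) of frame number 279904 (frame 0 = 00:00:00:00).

279904 ÷ 60 = 4665 full seconds, remainder 4 frames.
4665 s = 1 h 17 min 45 s.
Timecode: 01:17:45:04.

01:17:45:04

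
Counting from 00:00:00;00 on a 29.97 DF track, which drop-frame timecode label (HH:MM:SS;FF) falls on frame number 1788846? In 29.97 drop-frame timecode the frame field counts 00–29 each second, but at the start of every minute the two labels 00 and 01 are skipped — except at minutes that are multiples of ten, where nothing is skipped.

Each 10-minute DF block holds 10 × 60 × 30 − 9 × 2 = 17982 frames. 1788846 ÷ 17982 → 99 full blocks, remainder 8628.
Within the partial block the first minute is 1800 frames and each further minute 1798, so 4 further minute boundaries passed. Total skipped labels = 18 × 99 + 2 × 4 = 1790.
Non-drop label index = 1788846 + 1790 = 1790636; at 30 labels/s that is 16:34:47:26, i.e. DF 16:34:47;26.

16:34:47;26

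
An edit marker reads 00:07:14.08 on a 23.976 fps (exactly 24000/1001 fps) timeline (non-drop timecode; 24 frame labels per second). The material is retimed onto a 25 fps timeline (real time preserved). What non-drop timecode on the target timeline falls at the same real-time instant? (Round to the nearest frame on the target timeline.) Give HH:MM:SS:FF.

00:07:14:19

Source frame index: (0×3600 + 7×60 + 14) × 24 + 8 = 10424.
Real time: 10424 / (24000/1001) = 1304303/3000 s.
Target frame: (1304303/3000) × (25) = 1304303/120 ≈ 10869.192 → 10869.
At 25 labels/s: frame 10869 → 00:07:14:19.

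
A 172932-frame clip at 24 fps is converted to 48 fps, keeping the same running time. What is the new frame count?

345864 frames

Target frames = source frames × (target rate / source rate) = 172932 × (48)/(24) = 172932 × 2 = 345864.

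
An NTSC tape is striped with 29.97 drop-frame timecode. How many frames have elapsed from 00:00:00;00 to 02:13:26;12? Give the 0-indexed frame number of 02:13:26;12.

Complete 10-minute blocks: 13, each 17982 frames → 233766.
Remaining 3 whole minutes in the current block: 1800 + 2 × 1798 = 5396 frames.
Within the current minute: 26 × 30 + 12 − 2 = 790 (labels ;00/;01 skipped at this minute). Total = 233766 + 5396 + 790 = 239952.

239952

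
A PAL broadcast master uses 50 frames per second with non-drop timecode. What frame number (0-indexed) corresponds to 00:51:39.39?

Total seconds to the label: (0 × 3600 + 51 × 60 + 39) = 3099.
Frame index = 3099 × 50 + 39 = 154989.

154989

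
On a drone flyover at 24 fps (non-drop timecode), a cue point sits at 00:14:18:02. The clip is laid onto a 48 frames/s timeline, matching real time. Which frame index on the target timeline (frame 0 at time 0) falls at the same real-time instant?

Source frame index: (0×3600 + 14×60 + 18) × 24 + 2 = 20594.
Real time: 20594 / (24) = 10297/12 s.
Target frame: (10297/12) × (48) = 41188.

frame 41188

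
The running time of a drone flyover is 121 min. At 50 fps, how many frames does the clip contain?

363000 frames

121 min = 7260 s.
Frames = 7260 × 50 = 363000.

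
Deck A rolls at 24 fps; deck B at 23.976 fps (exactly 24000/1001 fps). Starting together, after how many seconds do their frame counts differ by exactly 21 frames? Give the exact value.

875.875 seconds

The gap grows by |24000/1001 − 24| = 24/1001 frames per second.
Time for a 21-frame gap: 21 ÷ (24/1001) = 875.875 s.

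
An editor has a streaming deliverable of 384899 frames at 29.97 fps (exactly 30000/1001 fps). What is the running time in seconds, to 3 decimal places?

12842.797 seconds

Running time = 384899 × 1001/30000 = 385283899/30000 s ≈ 12842.797 s.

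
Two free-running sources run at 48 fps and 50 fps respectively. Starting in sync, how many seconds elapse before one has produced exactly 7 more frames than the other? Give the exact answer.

3.5 seconds

The gap grows by |50 − 48| = 2 frames per second.
Time for a 7-frame gap: 7 ÷ (2) = 3.5 s.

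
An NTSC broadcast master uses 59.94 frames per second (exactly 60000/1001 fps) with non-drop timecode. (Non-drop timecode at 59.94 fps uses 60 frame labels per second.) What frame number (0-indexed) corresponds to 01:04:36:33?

232593

Total seconds to the label: (1 × 3600 + 4 × 60 + 36) = 3876.
Frame index = 3876 × 60 + 33 = 232593.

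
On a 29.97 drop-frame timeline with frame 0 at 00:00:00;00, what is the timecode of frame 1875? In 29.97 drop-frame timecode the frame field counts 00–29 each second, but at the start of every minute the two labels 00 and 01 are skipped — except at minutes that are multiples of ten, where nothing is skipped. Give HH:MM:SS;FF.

00:01:02;17

Each 10-minute DF block holds 10 × 60 × 30 − 9 × 2 = 17982 frames. 1875 ÷ 17982 → 0 full blocks, remainder 1875.
Within the partial block the first minute is 1800 frames and each further minute 1798, so 1 further minute boundary passed. Total skipped labels = 18 × 0 + 2 × 1 = 2.
Non-drop label index = 1875 + 2 = 1877; at 30 labels/s that is 00:01:02:17, i.e. DF 00:01:02;17.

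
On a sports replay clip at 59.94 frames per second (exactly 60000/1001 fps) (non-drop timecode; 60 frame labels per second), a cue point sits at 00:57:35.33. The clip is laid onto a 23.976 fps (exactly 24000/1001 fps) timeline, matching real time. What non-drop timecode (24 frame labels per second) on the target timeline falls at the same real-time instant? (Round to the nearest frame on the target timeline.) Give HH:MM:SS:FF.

00:57:35:13

Source frame index: (0×3600 + 57×60 + 35) × 60 + 33 = 207333.
Real time: 207333 / (60000/1001) = 69180111/20000 s.
Target frame: (69180111/20000) × (24000/1001) = 414666/5 ≈ 82933.200 → 82933.
At 24 labels/s: frame 82933 → 00:57:35:13.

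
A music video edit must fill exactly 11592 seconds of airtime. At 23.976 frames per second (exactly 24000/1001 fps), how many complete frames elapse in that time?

Frames = 11592 × 24000/1001 = 39744000/143 ≈ 277930.0699.
Complete frames: 277930.

277930 frames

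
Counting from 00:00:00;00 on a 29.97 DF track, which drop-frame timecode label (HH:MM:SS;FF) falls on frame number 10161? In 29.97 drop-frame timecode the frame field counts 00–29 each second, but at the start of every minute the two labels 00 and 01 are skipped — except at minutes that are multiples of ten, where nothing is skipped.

00:05:39;01

Each 10-minute DF block holds 10 × 60 × 30 − 9 × 2 = 17982 frames. 10161 ÷ 17982 → 0 full blocks, remainder 10161.
Within the partial block the first minute is 1800 frames and each further minute 1798, so 5 further minute boundaries passed. Total skipped labels = 18 × 0 + 2 × 5 = 10.
Non-drop label index = 10161 + 10 = 10171; at 30 labels/s that is 00:05:39:01, i.e. DF 00:05:39;01.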